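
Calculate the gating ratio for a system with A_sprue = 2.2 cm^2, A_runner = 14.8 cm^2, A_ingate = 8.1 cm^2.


Sprue:Runner:Ingate = 1 : 14.8/2.2 : 8.1/2.2 = 1:6.73:3.68

Final answer: 1:6.73:3.68


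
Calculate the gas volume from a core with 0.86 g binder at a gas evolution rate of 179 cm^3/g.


Formula: V_gas = W_binder * gas_evolution_rate
V = 0.86 g * 179 cm^3/g = 153.9400 cm^3


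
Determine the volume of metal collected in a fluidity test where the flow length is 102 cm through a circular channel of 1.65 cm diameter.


Formula: V = pi * (d/2)^2 * L  (cylinder volume)
Radius = 1.65/2 = 0.825 cm
V = pi * 0.825^2 * 102 = 218.1011 cm^3

Answer: 218.1011 cm^3


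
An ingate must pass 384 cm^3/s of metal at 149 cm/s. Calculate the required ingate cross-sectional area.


Formula: A_ingate = Q / v  (continuity equation)
A = 384 cm^3/s / 149 cm/s = 2.5772 cm^2


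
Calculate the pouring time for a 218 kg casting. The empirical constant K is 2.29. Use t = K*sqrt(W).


Formula: t = K * sqrt(W)
sqrt(W) = sqrt(218) = 14.76482
t = 2.29 * 14.76482 = 33.8114 s


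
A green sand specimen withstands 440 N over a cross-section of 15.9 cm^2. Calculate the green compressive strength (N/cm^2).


Formula: Compressive Strength = Force / Area
Strength = 440 N / 15.9 cm^2 = 27.6730 N/cm^2


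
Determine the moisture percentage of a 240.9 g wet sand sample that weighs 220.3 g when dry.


Formula: MC = (W_wet - W_dry) / W_wet * 100
Water mass = 240.9 - 220.3 = 20.6 g
MC = 20.6 / 240.9 * 100 = 8.5513%

8.5513%


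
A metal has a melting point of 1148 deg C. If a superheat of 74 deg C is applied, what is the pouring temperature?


Formula: T_pour = T_melt + Superheat
T_pour = 1148 + 74 = 1222 deg C

Final answer: 1222 deg C


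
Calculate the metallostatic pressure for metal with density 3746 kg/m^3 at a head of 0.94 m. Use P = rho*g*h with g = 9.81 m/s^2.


Formula: P = rho * g * h
rho * g = 3746 * 9.81 = 36748.26 N/m^3
P = 36748.26 * 0.94 = 34543.3644 Pa

Answer: 34543.3644 Pa


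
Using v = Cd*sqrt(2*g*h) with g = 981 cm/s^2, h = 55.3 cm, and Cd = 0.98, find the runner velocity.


Formula: v = Cd * sqrt(2 * g * h)  (Torricelli with discharge coefficient)
2*g*h = 2 * 981 * 55.3 = 108498.6 cm^2/s^2
sqrt(108498.6) = 329.39126 cm/s
v = 0.98 * 329.39126 = 322.8034 cm/s


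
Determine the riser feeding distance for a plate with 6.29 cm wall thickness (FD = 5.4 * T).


Formula: FD = 5.4 * T  (riser feeding-distance rule)
FD = 5.4 * 6.29 cm = 33.9660 cm

Answer: 33.9660 cm


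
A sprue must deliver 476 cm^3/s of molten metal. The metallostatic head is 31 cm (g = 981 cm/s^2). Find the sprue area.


Formula: v = sqrt(2*g*h), A = Q/v
Velocity: v = sqrt(2 * 981 * 31) = sqrt(60822) = 246.6212 cm/s
Sprue area: A = Q / v = 476 / 246.6212 = 1.9301 cm^2

Final answer: 1.9301 cm^2


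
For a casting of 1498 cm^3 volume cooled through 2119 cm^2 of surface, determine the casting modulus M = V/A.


Formula: Casting Modulus M = V / A
M = 1498 cm^3 / 2119 cm^2 = 0.7069 cm

Answer: 0.7069 cm


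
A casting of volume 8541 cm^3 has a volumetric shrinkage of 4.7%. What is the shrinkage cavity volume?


Formula: V_shrink = V_casting * shrinkage_pct / 100
V_shrink = 8541 cm^3 * 4.7 / 100 = 401.4270 cm^3


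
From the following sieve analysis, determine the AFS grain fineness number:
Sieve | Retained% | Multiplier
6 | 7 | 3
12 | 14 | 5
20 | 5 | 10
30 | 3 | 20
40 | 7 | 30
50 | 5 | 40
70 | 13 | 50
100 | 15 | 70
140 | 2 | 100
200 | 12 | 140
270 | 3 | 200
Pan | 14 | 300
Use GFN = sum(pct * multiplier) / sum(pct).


Formula: GFN = sum(pct * multiplier) / sum(pct)
sum(pct * multiplier) = 8991
sum(pct) = 100
GFN = 8991 / 100 = 89.91

Answer: 89.91


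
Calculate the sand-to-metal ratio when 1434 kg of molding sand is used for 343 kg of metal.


Formula: Sand-to-Metal Ratio = W_sand / W_metal
Ratio = 1434 kg / 343 kg = 4.1808

4.1808


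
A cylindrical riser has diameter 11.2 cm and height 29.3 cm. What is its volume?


Formula: V = pi * (D/2)^2 * H  (cylinder volume)
Radius = D/2 = 11.2/2 = 5.6 cm
V = pi * 5.6^2 * 29.3 = 2886.6461 cm^3


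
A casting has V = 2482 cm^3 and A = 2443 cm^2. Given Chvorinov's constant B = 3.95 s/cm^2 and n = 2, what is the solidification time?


Formula: t_s = B * (V/A)^n  (Chvorinov's rule, n=2)
Modulus M = V/A = 2482/2443 = 1.015964 cm
M^2 = 1.015964^2 = 1.032183 cm^2
t_s = 3.95 * 1.032183 = 4.0771 s

Answer: 4.0771 s


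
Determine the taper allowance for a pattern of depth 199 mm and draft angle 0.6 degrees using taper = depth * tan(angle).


Formula: taper = depth * tan(draft_angle)
tan(0.6 deg) = 0.0104724
taper = 199 mm * 0.0104724 = 2.0840 mm

2.0840 mm


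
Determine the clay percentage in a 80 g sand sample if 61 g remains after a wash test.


Formula: Clay% = (W_total - W_washed) / W_total * 100
Clay mass = 80 - 61 = 19 g
Clay% = 19 / 80 * 100 = 23.7500%

Final answer: 23.7500%


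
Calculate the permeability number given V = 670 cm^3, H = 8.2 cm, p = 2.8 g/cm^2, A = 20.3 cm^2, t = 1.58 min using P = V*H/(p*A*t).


Formula: Permeability Number P = (V * H) / (p * A * t)
Numerator: V * H = 670 * 8.2 = 5494.0
Denominator: p * A * t = 2.8 * 20.3 * 1.58 = 89.8072
P = 5494.0 / 89.8072 = 61.1755

Final answer: 61.1755


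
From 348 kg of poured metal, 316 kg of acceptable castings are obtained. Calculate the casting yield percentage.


Formula: Casting Yield = (W_good / W_total) * 100
Yield = (316 kg / 348 kg) * 100 = 90.8046%

90.8046%


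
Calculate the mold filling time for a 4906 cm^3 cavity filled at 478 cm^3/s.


Formula: t_fill = V_mold / Q_flow
t = 4906 cm^3 / 478 cm^3/s = 10.2636 s

10.2636 s


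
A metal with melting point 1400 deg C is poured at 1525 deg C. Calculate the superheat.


Formula: Superheat = T_pour - T_melt
Superheat = 1525 - 1400 = 125 deg C

125 deg C


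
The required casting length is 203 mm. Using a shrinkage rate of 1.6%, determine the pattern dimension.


Formula: L_pattern = L_casting * (1 + shrinkage_rate/100)
Shrinkage factor = 1 + 1.6/100 = 1.016
L_pattern = 203 mm * 1.016 = 206.2480 mm

Final answer: 206.2480 mm


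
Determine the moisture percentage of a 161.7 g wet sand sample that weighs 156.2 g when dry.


Formula: MC = (W_wet - W_dry) / W_wet * 100
Water mass = 161.7 - 156.2 = 5.5 g
MC = 5.5 / 161.7 * 100 = 3.4014%


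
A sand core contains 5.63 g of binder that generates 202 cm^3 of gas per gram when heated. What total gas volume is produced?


Formula: V_gas = W_binder * gas_evolution_rate
V = 5.63 g * 202 cm^3/g = 1137.2600 cm^3

1137.2600 cm^3


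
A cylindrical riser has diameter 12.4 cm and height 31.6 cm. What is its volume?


Formula: V = pi * (D/2)^2 * H  (cylinder volume)
Radius = D/2 = 12.4/2 = 6.2 cm
V = pi * 6.2^2 * 31.6 = 3816.1052 cm^3

Final answer: 3816.1052 cm^3


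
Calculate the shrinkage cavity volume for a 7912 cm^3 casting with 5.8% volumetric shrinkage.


Formula: V_shrink = V_casting * shrinkage_pct / 100
V_shrink = 7912 cm^3 * 5.8 / 100 = 458.8960 cm^3

Final answer: 458.8960 cm^3


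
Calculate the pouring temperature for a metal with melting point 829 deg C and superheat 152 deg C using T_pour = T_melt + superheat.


Formula: T_pour = T_melt + Superheat
T_pour = 829 + 152 = 981 deg C

981 deg C


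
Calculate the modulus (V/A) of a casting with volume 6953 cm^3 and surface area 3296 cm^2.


Formula: Casting Modulus M = V / A
M = 6953 cm^3 / 3296 cm^2 = 2.1095 cm


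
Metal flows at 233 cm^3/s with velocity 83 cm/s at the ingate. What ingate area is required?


Formula: A_ingate = Q / v  (continuity equation)
A = 233 cm^3/s / 83 cm/s = 2.8072 cm^2

2.8072 cm^2


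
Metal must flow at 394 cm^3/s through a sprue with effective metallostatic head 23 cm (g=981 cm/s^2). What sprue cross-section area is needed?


Formula: v = sqrt(2*g*h), A = Q/v
Velocity: v = sqrt(2 * 981 * 23) = sqrt(45126) = 212.4288 cm/s
Sprue area: A = Q / v = 394 / 212.4288 = 1.8547 cm^2

Answer: 1.8547 cm^2


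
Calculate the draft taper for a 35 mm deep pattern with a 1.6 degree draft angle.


Formula: taper = depth * tan(draft_angle)
tan(1.6 deg) = 0.0279325
taper = 35 mm * 0.0279325 = 0.9776 mm

0.9776 mm


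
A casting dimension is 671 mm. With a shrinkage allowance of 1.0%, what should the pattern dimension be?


Formula: L_pattern = L_casting * (1 + shrinkage_rate/100)
Shrinkage factor = 1 + 1.0/100 = 1.01
L_pattern = 671 mm * 1.01 = 677.7100 mm

Final answer: 677.7100 mm


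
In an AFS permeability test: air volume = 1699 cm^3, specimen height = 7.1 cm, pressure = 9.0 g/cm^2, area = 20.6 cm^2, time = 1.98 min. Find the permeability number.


Formula: Permeability Number P = (V * H) / (p * A * t)
Numerator: V * H = 1699 * 7.1 = 12062.9
Denominator: p * A * t = 9.0 * 20.6 * 1.98 = 367.092
P = 12062.9 / 367.092 = 32.8607


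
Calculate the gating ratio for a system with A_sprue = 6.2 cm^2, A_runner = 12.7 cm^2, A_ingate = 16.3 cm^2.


Sprue:Runner:Ingate = 1 : 12.7/6.2 : 16.3/6.2 = 1:2.05:2.63


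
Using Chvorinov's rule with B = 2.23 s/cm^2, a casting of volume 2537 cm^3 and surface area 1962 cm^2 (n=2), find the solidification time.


Formula: t_s = B * (V/A)^n  (Chvorinov's rule, n=2)
Modulus M = V/A = 2537/1962 = 1.293068 cm
M^2 = 1.293068^2 = 1.672025 cm^2
t_s = 2.23 * 1.672025 = 3.7286 s

3.7286 s


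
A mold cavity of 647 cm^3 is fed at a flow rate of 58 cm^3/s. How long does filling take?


Formula: t_fill = V_mold / Q_flow
t = 647 cm^3 / 58 cm^3/s = 11.1552 s

Answer: 11.1552 s


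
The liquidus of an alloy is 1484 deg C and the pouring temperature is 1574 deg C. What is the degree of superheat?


Formula: Superheat = T_pour - T_melt
Superheat = 1574 - 1484 = 90 deg C

Answer: 90 deg C


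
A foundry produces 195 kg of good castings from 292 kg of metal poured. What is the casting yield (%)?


Formula: Casting Yield = (W_good / W_total) * 100
Yield = (195 kg / 292 kg) * 100 = 66.7808%

Final answer: 66.7808%


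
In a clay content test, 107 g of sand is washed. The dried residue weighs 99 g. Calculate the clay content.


Formula: Clay% = (W_total - W_washed) / W_total * 100
Clay mass = 107 - 99 = 8 g
Clay% = 8 / 107 * 100 = 7.4766%

7.4766%


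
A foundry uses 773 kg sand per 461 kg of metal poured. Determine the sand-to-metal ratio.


Formula: Sand-to-Metal Ratio = W_sand / W_metal
Ratio = 773 kg / 461 kg = 1.6768

Answer: 1.6768


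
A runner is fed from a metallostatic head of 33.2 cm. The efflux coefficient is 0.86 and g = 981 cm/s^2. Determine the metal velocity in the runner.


Formula: v = Cd * sqrt(2 * g * h)  (Torricelli with discharge coefficient)
2*g*h = 2 * 981 * 33.2 = 65138.4 cm^2/s^2
sqrt(65138.4) = 255.22226 cm/s
v = 0.86 * 255.22226 = 219.4911 cm/s

219.4911 cm/s


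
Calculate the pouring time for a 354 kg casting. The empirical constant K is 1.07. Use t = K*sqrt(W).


Formula: t = K * sqrt(W)
sqrt(W) = sqrt(354) = 18.81489
t = 1.07 * 18.81489 = 20.1319 s


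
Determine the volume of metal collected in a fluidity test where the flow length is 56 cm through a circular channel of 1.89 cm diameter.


Formula: V = pi * (d/2)^2 * L  (cylinder volume)
Radius = 1.89/2 = 0.945 cm
V = pi * 0.945^2 * 56 = 157.1092 cm^3

Answer: 157.1092 cm^3


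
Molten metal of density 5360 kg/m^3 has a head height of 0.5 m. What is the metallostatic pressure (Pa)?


Formula: P = rho * g * h
rho * g = 5360 * 9.81 = 52581.6 N/m^3
P = 52581.6 * 0.5 = 26290.8000 Pa

Final answer: 26290.8000 Pa


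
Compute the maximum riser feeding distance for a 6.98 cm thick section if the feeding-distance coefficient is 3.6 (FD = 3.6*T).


Formula: FD = 3.6 * T  (riser feeding-distance rule)
FD = 3.6 * 6.98 cm = 25.1280 cm

Final answer: 25.1280 cm


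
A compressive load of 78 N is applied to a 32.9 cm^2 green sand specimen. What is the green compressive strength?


Formula: Compressive Strength = Force / Area
Strength = 78 N / 32.9 cm^2 = 2.3708 N/cm^2

2.3708 N/cm^2


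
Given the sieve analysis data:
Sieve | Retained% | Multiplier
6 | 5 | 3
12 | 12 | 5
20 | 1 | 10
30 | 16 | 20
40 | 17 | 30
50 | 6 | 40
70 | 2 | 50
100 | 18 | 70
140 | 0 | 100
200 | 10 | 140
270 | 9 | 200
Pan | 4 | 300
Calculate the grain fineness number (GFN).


Formula: GFN = sum(pct * multiplier) / sum(pct)
sum(pct * multiplier) = 6915
sum(pct) = 100
GFN = 6915 / 100 = 69.15

Answer: 69.15


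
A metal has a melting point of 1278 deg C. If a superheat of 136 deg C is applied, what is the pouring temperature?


Formula: T_pour = T_melt + Superheat
T_pour = 1278 + 136 = 1414 deg C

1414 deg C


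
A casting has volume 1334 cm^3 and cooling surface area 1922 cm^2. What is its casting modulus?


Formula: Casting Modulus M = V / A
M = 1334 cm^3 / 1922 cm^2 = 0.6941 cm

Final answer: 0.6941 cm


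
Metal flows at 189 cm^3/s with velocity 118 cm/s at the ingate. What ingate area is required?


Formula: A_ingate = Q / v  (continuity equation)
A = 189 cm^3/s / 118 cm/s = 1.6017 cm^2

Final answer: 1.6017 cm^2


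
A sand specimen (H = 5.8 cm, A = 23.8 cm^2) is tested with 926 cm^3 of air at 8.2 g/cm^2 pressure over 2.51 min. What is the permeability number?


Formula: Permeability Number P = (V * H) / (p * A * t)
Numerator: V * H = 926 * 5.8 = 5370.8
Denominator: p * A * t = 8.2 * 23.8 * 2.51 = 489.8516
P = 5370.8 / 489.8516 = 10.9641


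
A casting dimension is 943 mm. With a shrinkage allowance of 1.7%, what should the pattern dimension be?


Formula: L_pattern = L_casting * (1 + shrinkage_rate/100)
Shrinkage factor = 1 + 1.7/100 = 1.017
L_pattern = 943 mm * 1.017 = 959.0310 mm

959.0310 mm


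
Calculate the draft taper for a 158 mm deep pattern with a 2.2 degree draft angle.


Formula: taper = depth * tan(draft_angle)
tan(2.2 deg) = 0.0384161
taper = 158 mm * 0.0384161 = 6.0697 mm


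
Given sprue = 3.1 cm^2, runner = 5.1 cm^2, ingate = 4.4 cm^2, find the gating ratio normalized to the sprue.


Sprue:Runner:Ingate = 1 : 5.1/3.1 : 4.4/3.1 = 1:1.65:1.42

1:1.65:1.42


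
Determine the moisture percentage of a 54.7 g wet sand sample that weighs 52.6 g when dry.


Formula: MC = (W_wet - W_dry) / W_wet * 100
Water mass = 54.7 - 52.6 = 2.1 g
MC = 2.1 / 54.7 * 100 = 3.8391%

3.8391%


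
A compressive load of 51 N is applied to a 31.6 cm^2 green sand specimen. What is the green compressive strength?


Formula: Compressive Strength = Force / Area
Strength = 51 N / 31.6 cm^2 = 1.6139 N/cm^2


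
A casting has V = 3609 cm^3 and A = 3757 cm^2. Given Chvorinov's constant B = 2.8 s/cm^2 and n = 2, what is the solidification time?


Formula: t_s = B * (V/A)^n  (Chvorinov's rule, n=2)
Modulus M = V/A = 3609/3757 = 0.960607 cm
M^2 = 0.960607^2 = 0.922766 cm^2
t_s = 2.8 * 0.922766 = 2.5837 s

2.5837 s


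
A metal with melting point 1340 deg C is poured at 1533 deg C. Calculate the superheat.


Formula: Superheat = T_pour - T_melt
Superheat = 1533 - 1340 = 193 deg C

193 deg C


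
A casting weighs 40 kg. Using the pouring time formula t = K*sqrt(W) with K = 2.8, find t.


Formula: t = K * sqrt(W)
sqrt(W) = sqrt(40) = 6.32456
t = 2.8 * 6.32456 = 17.7088 s

17.7088 s


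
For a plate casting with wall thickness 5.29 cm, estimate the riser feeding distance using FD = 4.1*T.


Formula: FD = 4.1 * T  (riser feeding-distance rule)
FD = 4.1 * 5.29 cm = 21.6890 cm

Final answer: 21.6890 cm


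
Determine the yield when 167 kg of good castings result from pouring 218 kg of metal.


Formula: Casting Yield = (W_good / W_total) * 100
Yield = (167 kg / 218 kg) * 100 = 76.6055%

76.6055%


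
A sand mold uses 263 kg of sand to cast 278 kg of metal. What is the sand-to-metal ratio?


Formula: Sand-to-Metal Ratio = W_sand / W_metal
Ratio = 263 kg / 278 kg = 0.9460

0.9460


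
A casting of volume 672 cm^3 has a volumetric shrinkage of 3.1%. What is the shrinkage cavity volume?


Formula: V_shrink = V_casting * shrinkage_pct / 100
V_shrink = 672 cm^3 * 3.1 / 100 = 20.8320 cm^3


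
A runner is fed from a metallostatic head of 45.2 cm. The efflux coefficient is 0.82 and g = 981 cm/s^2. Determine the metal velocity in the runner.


Formula: v = Cd * sqrt(2 * g * h)  (Torricelli with discharge coefficient)
2*g*h = 2 * 981 * 45.2 = 88682.4 cm^2/s^2
sqrt(88682.4) = 297.79590 cm/s
v = 0.82 * 297.79590 = 244.1926 cm/s

Answer: 244.1926 cm/s


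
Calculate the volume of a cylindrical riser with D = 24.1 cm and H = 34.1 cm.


Formula: V = pi * (D/2)^2 * H  (cylinder volume)
Radius = D/2 = 24.1/2 = 12.05 cm
V = pi * 12.05^2 * 34.1 = 15555.2984 cm^3

Final answer: 15555.2984 cm^3


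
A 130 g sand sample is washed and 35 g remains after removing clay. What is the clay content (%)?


Formula: Clay% = (W_total - W_washed) / W_total * 100
Clay mass = 130 - 35 = 95 g
Clay% = 95 / 130 * 100 = 73.0769%

Final answer: 73.0769%


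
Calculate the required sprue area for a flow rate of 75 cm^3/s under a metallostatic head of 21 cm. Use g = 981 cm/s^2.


Formula: v = sqrt(2*g*h), A = Q/v
Velocity: v = sqrt(2 * 981 * 21) = sqrt(41202) = 202.9828 cm/s
Sprue area: A = Q / v = 75 / 202.9828 = 0.3695 cm^2

0.3695 cm^2


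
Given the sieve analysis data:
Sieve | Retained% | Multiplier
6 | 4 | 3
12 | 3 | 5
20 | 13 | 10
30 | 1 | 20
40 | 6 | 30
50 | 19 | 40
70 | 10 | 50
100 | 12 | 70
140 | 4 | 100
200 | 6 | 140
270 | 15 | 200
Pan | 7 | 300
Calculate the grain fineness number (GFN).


Formula: GFN = sum(pct * multiplier) / sum(pct)
sum(pct * multiplier) = 8797
sum(pct) = 100
GFN = 8797 / 100 = 87.97

87.97


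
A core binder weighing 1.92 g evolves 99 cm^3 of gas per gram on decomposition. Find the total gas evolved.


Formula: V_gas = W_binder * gas_evolution_rate
V = 1.92 g * 99 cm^3/g = 190.0800 cm^3


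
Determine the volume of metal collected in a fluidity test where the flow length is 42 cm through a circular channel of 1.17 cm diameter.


Formula: V = pi * (d/2)^2 * L  (cylinder volume)
Radius = 1.17/2 = 0.585 cm
V = pi * 0.585^2 * 42 = 45.1555 cm^3

45.1555 cm^3


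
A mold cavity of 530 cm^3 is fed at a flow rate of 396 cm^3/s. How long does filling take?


Formula: t_fill = V_mold / Q_flow
t = 530 cm^3 / 396 cm^3/s = 1.3384 s


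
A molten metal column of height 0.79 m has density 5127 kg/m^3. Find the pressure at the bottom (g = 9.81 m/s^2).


Formula: P = rho * g * h
rho * g = 5127 * 9.81 = 50295.87 N/m^3
P = 50295.87 * 0.79 = 39733.7373 Pa

39733.7373 Pa


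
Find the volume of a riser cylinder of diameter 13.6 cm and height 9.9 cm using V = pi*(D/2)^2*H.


Formula: V = pi * (D/2)^2 * H  (cylinder volume)
Radius = D/2 = 13.6/2 = 6.8 cm
V = pi * 6.8^2 * 9.9 = 1438.1457 cm^3

1438.1457 cm^3


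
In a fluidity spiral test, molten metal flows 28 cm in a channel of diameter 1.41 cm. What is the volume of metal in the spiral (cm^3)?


Formula: V = pi * (d/2)^2 * L  (cylinder volume)
Radius = 1.41/2 = 0.705 cm
V = pi * 0.705^2 * 28 = 43.7206 cm^3

43.7206 cm^3


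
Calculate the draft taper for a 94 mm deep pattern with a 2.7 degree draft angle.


Formula: taper = depth * tan(draft_angle)
tan(2.7 deg) = 0.0471588
taper = 94 mm * 0.0471588 = 4.4329 mm

Final answer: 4.4329 mm


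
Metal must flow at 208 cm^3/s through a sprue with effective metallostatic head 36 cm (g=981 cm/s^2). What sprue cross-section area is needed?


Formula: v = sqrt(2*g*h), A = Q/v
Velocity: v = sqrt(2 * 981 * 36) = sqrt(70632) = 265.7668 cm/s
Sprue area: A = Q / v = 208 / 265.7668 = 0.7826 cm^2

Answer: 0.7826 cm^2


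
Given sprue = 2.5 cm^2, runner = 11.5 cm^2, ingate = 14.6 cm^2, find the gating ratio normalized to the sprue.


Sprue:Runner:Ingate = 1 : 11.5/2.5 : 14.6/2.5 = 1:4.60:5.84

Final answer: 1:4.60:5.84


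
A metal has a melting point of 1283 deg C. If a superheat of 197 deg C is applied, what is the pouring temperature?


Formula: T_pour = T_melt + Superheat
T_pour = 1283 + 197 = 1480 deg C

Answer: 1480 deg C


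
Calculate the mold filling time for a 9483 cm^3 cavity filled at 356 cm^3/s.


Formula: t_fill = V_mold / Q_flow
t = 9483 cm^3 / 356 cm^3/s = 26.6376 s


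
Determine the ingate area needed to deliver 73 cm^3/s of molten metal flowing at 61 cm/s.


Formula: A_ingate = Q / v  (continuity equation)
A = 73 cm^3/s / 61 cm/s = 1.1967 cm^2

1.1967 cm^2


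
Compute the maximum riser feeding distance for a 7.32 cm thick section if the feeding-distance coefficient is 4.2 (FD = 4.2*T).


Formula: FD = 4.2 * T  (riser feeding-distance rule)
FD = 4.2 * 7.32 cm = 30.7440 cm

Final answer: 30.7440 cm


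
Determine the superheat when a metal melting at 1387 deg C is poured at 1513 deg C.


Formula: Superheat = T_pour - T_melt
Superheat = 1513 - 1387 = 126 deg C

Final answer: 126 deg C


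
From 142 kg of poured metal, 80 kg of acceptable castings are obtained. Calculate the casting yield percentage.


Formula: Casting Yield = (W_good / W_total) * 100
Yield = (80 kg / 142 kg) * 100 = 56.3380%

Final answer: 56.3380%


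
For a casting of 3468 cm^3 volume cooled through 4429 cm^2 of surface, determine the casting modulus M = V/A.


Formula: Casting Modulus M = V / A
M = 3468 cm^3 / 4429 cm^2 = 0.7830 cm


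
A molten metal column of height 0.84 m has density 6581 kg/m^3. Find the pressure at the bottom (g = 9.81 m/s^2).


Formula: P = rho * g * h
rho * g = 6581 * 9.81 = 64559.61 N/m^3
P = 64559.61 * 0.84 = 54230.0724 Pa

Final answer: 54230.0724 Pa


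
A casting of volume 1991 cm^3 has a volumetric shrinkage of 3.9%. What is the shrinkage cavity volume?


Formula: V_shrink = V_casting * shrinkage_pct / 100
V_shrink = 1991 cm^3 * 3.9 / 100 = 77.6490 cm^3

Final answer: 77.6490 cm^3


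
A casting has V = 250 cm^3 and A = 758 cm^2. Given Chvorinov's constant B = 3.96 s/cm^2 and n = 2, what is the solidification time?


Formula: t_s = B * (V/A)^n  (Chvorinov's rule, n=2)
Modulus M = V/A = 250/758 = 0.329815 cm
M^2 = 0.329815^2 = 0.108778 cm^2
t_s = 3.96 * 0.108778 = 0.4308 s

0.4308 s


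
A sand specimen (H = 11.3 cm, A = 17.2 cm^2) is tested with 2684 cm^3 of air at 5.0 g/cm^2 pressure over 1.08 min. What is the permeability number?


Formula: Permeability Number P = (V * H) / (p * A * t)
Numerator: V * H = 2684 * 11.3 = 30329.2
Denominator: p * A * t = 5.0 * 17.2 * 1.08 = 92.88
P = 30329.2 / 92.88 = 326.5418

326.5418


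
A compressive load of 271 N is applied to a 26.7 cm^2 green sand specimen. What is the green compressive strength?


Formula: Compressive Strength = Force / Area
Strength = 271 N / 26.7 cm^2 = 10.1498 N/cm^2


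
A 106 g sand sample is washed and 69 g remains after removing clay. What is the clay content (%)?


Formula: Clay% = (W_total - W_washed) / W_total * 100
Clay mass = 106 - 69 = 37 g
Clay% = 37 / 106 * 100 = 34.9057%

34.9057%


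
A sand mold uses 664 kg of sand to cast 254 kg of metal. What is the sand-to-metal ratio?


Formula: Sand-to-Metal Ratio = W_sand / W_metal
Ratio = 664 kg / 254 kg = 2.6142

Final answer: 2.6142


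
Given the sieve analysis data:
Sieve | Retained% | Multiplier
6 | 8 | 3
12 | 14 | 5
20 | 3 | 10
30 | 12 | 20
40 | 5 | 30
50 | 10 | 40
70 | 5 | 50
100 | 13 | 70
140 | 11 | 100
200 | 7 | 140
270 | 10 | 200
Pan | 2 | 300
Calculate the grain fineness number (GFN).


Formula: GFN = sum(pct * multiplier) / sum(pct)
sum(pct * multiplier) = 6754
sum(pct) = 100
GFN = 6754 / 100 = 67.54

Answer: 67.54


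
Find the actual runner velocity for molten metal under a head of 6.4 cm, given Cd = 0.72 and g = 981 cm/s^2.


Formula: v = Cd * sqrt(2 * g * h)  (Torricelli with discharge coefficient)
2*g*h = 2 * 981 * 6.4 = 12556.8 cm^2/s^2
sqrt(12556.8) = 112.05713 cm/s
v = 0.72 * 112.05713 = 80.6811 cm/s

80.6811 cm/s


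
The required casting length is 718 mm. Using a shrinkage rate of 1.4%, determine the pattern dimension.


Formula: L_pattern = L_casting * (1 + shrinkage_rate/100)
Shrinkage factor = 1 + 1.4/100 = 1.014
L_pattern = 718 mm * 1.014 = 728.0520 mm

Answer: 728.0520 mm


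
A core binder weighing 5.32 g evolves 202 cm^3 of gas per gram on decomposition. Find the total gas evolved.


Formula: V_gas = W_binder * gas_evolution_rate
V = 5.32 g * 202 cm^3/g = 1074.6400 cm^3

Final answer: 1074.6400 cm^3


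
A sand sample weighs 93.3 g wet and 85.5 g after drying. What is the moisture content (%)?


Formula: MC = (W_wet - W_dry) / W_wet * 100
Water mass = 93.3 - 85.5 = 7.8 g
MC = 7.8 / 93.3 * 100 = 8.3601%

Final answer: 8.3601%


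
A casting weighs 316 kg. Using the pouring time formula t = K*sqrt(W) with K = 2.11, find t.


Formula: t = K * sqrt(W)
sqrt(W) = sqrt(316) = 17.77639
t = 2.11 * 17.77639 = 37.5082 s

Final answer: 37.5082 s


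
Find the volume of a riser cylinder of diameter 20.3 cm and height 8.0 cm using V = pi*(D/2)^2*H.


Formula: V = pi * (D/2)^2 * H  (cylinder volume)
Radius = D/2 = 20.3/2 = 10.15 cm
V = pi * 10.15^2 * 8.0 = 2589.2378 cm^3

Answer: 2589.2378 cm^3


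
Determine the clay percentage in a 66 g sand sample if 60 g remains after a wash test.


Formula: Clay% = (W_total - W_washed) / W_total * 100
Clay mass = 66 - 60 = 6 g
Clay% = 6 / 66 * 100 = 9.0909%

Final answer: 9.0909%


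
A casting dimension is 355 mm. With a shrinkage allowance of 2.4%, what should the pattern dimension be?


Formula: L_pattern = L_casting * (1 + shrinkage_rate/100)
Shrinkage factor = 1 + 2.4/100 = 1.024
L_pattern = 355 mm * 1.024 = 363.5200 mm

363.5200 mm


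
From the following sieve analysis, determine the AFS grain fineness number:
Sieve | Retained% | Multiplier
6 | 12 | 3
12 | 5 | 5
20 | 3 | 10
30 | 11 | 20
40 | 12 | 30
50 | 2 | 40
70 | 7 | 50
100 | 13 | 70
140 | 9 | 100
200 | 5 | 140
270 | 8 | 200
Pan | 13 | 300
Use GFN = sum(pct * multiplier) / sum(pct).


Formula: GFN = sum(pct * multiplier) / sum(pct)
sum(pct * multiplier) = 9111
sum(pct) = 100
GFN = 9111 / 100 = 91.11


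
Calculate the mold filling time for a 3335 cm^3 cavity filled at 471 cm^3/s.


Formula: t_fill = V_mold / Q_flow
t = 3335 cm^3 / 471 cm^3/s = 7.0807 s

7.0807 s


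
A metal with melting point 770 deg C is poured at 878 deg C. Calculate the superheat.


Formula: Superheat = T_pour - T_melt
Superheat = 878 - 770 = 108 deg C

Answer: 108 deg C


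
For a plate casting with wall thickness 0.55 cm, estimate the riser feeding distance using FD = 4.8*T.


Formula: FD = 4.8 * T  (riser feeding-distance rule)
FD = 4.8 * 0.55 cm = 2.6400 cm

Answer: 2.6400 cm


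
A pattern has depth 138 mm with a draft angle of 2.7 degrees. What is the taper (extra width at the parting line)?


Formula: taper = depth * tan(draft_angle)
tan(2.7 deg) = 0.0471588
taper = 138 mm * 0.0471588 = 6.5079 mm


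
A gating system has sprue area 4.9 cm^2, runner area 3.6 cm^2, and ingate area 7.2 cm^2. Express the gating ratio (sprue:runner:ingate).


Sprue:Runner:Ingate = 1 : 3.6/4.9 : 7.2/4.9 = 1:0.73:1.47

Final answer: 1:0.73:1.47


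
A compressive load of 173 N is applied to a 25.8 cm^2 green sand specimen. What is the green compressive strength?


Formula: Compressive Strength = Force / Area
Strength = 173 N / 25.8 cm^2 = 6.7054 N/cm^2

6.7054 N/cm^2


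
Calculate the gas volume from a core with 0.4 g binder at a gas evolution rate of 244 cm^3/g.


Formula: V_gas = W_binder * gas_evolution_rate
V = 0.4 g * 244 cm^3/g = 97.6000 cm^3


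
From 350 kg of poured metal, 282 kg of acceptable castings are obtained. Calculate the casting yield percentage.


Formula: Casting Yield = (W_good / W_total) * 100
Yield = (282 kg / 350 kg) * 100 = 80.5714%

Final answer: 80.5714%


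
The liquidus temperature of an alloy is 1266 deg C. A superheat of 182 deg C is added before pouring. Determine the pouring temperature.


Formula: T_pour = T_melt + Superheat
T_pour = 1266 + 182 = 1448 deg C

Final answer: 1448 deg C


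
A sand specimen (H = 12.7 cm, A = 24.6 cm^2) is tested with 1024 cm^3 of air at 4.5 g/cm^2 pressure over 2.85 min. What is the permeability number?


Formula: Permeability Number P = (V * H) / (p * A * t)
Numerator: V * H = 1024 * 12.7 = 13004.8
Denominator: p * A * t = 4.5 * 24.6 * 2.85 = 315.495
P = 13004.8 / 315.495 = 41.2203

41.2203


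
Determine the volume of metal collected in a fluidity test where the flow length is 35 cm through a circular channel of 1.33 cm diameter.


Formula: V = pi * (d/2)^2 * L  (cylinder volume)
Radius = 1.33/2 = 0.665 cm
V = pi * 0.665^2 * 35 = 48.6252 cm^3

Answer: 48.6252 cm^3


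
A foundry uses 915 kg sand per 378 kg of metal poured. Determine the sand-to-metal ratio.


Formula: Sand-to-Metal Ratio = W_sand / W_metal
Ratio = 915 kg / 378 kg = 2.4206

2.4206


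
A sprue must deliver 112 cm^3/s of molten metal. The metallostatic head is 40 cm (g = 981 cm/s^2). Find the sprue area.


Formula: v = sqrt(2*g*h), A = Q/v
Velocity: v = sqrt(2 * 981 * 40) = sqrt(78480) = 280.1428 cm/s
Sprue area: A = Q / v = 112 / 280.1428 = 0.3998 cm^2

Final answer: 0.3998 cm^2


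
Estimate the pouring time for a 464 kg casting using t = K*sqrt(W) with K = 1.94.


Formula: t = K * sqrt(W)
sqrt(W) = sqrt(464) = 21.54066
t = 1.94 * 21.54066 = 41.7889 s

Final answer: 41.7889 s


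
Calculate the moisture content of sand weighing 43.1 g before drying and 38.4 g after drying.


Formula: MC = (W_wet - W_dry) / W_wet * 100
Water mass = 43.1 - 38.4 = 4.7 g
MC = 4.7 / 43.1 * 100 = 10.9049%


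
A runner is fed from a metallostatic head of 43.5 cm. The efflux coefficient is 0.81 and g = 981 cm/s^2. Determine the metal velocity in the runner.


Formula: v = Cd * sqrt(2 * g * h)  (Torricelli with discharge coefficient)
2*g*h = 2 * 981 * 43.5 = 85347.0 cm^2/s^2
sqrt(85347.0) = 292.14209 cm/s
v = 0.81 * 292.14209 = 236.6351 cm/s

Answer: 236.6351 cm/s


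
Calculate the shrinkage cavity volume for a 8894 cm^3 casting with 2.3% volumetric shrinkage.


Formula: V_shrink = V_casting * shrinkage_pct / 100
V_shrink = 8894 cm^3 * 2.3 / 100 = 204.5620 cm^3

Answer: 204.5620 cm^3


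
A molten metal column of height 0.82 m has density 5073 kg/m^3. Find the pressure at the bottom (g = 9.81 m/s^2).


Formula: P = rho * g * h
rho * g = 5073 * 9.81 = 49766.13 N/m^3
P = 49766.13 * 0.82 = 40808.2266 Pa

Answer: 40808.2266 Pa


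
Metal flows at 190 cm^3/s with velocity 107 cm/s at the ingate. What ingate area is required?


Formula: A_ingate = Q / v  (continuity equation)
A = 190 cm^3/s / 107 cm/s = 1.7757 cm^2


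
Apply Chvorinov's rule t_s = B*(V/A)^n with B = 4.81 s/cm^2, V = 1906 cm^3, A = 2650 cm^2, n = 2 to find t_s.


Formula: t_s = B * (V/A)^n  (Chvorinov's rule, n=2)
Modulus M = V/A = 1906/2650 = 0.719245 cm
M^2 = 0.719245^2 = 0.517313 cm^2
t_s = 4.81 * 0.517313 = 2.4883 s


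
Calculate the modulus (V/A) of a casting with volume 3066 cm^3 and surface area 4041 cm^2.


Formula: Casting Modulus M = V / A
M = 3066 cm^3 / 4041 cm^2 = 0.7587 cm

Answer: 0.7587 cm


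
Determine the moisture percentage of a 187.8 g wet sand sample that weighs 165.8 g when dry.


Formula: MC = (W_wet - W_dry) / W_wet * 100
Water mass = 187.8 - 165.8 = 22.0 g
MC = 22.0 / 187.8 * 100 = 11.7146%

Answer: 11.7146%


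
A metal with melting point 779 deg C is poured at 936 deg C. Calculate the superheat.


Formula: Superheat = T_pour - T_melt
Superheat = 936 - 779 = 157 deg C

Answer: 157 deg C


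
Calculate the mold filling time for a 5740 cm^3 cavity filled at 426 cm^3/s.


Formula: t_fill = V_mold / Q_flow
t = 5740 cm^3 / 426 cm^3/s = 13.4742 s


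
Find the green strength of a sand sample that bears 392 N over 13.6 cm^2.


Formula: Compressive Strength = Force / Area
Strength = 392 N / 13.6 cm^2 = 28.8235 N/cm^2

Answer: 28.8235 N/cm^2


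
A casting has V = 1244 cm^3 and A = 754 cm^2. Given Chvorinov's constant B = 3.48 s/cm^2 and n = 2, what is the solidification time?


Formula: t_s = B * (V/A)^n  (Chvorinov's rule, n=2)
Modulus M = V/A = 1244/754 = 1.649867 cm
M^2 = 1.649867^2 = 2.722061 cm^2
t_s = 3.48 * 2.722061 = 9.4728 s

9.4728 s


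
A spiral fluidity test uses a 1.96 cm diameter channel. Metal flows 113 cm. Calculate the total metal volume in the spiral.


Formula: V = pi * (d/2)^2 * L  (cylinder volume)
Radius = 1.96/2 = 0.98 cm
V = pi * 0.98^2 * 113 = 340.9420 cm^3


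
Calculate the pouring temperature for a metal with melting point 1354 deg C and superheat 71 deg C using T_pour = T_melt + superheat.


Formula: T_pour = T_melt + Superheat
T_pour = 1354 + 71 = 1425 deg C

Answer: 1425 deg C


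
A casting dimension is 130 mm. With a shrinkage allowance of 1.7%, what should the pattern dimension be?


Formula: L_pattern = L_casting * (1 + shrinkage_rate/100)
Shrinkage factor = 1 + 1.7/100 = 1.017
L_pattern = 130 mm * 1.017 = 132.2100 mm

Final answer: 132.2100 mm


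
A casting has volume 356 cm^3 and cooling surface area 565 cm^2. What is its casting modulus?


Formula: Casting Modulus M = V / A
M = 356 cm^3 / 565 cm^2 = 0.6301 cm

Answer: 0.6301 cm


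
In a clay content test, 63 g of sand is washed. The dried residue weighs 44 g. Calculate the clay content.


Formula: Clay% = (W_total - W_washed) / W_total * 100
Clay mass = 63 - 44 = 19 g
Clay% = 19 / 63 * 100 = 30.1587%

Final answer: 30.1587%


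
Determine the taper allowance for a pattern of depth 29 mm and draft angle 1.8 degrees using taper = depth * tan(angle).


Formula: taper = depth * tan(draft_angle)
tan(1.8 deg) = 0.0314263
taper = 29 mm * 0.0314263 = 0.9114 mm


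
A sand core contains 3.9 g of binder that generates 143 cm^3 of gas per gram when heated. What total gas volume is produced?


Formula: V_gas = W_binder * gas_evolution_rate
V = 3.9 g * 143 cm^3/g = 557.7000 cm^3


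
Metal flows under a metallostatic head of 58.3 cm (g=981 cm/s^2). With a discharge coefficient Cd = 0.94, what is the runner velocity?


Formula: v = Cd * sqrt(2 * g * h)  (Torricelli with discharge coefficient)
2*g*h = 2 * 981 * 58.3 = 114384.6 cm^2/s^2
sqrt(114384.6) = 338.20792 cm/s
v = 0.94 * 338.20792 = 317.9154 cm/s

317.9154 cm/s


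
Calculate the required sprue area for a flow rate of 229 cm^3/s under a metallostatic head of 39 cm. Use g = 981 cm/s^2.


Formula: v = sqrt(2*g*h), A = Q/v
Velocity: v = sqrt(2 * 981 * 39) = sqrt(76518) = 276.6189 cm/s
Sprue area: A = Q / v = 229 / 276.6189 = 0.8279 cm^2

Answer: 0.8279 cm^2


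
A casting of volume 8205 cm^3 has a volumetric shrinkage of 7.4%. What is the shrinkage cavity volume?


Formula: V_shrink = V_casting * shrinkage_pct / 100
V_shrink = 8205 cm^3 * 7.4 / 100 = 607.1700 cm^3

Answer: 607.1700 cm^3


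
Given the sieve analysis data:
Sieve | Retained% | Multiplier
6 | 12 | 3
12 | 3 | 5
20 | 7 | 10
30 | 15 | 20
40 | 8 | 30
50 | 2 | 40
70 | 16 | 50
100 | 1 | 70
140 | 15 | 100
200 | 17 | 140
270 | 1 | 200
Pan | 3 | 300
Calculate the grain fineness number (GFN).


Formula: GFN = sum(pct * multiplier) / sum(pct)
sum(pct * multiplier) = 6591
sum(pct) = 100
GFN = 6591 / 100 = 65.91

65.91


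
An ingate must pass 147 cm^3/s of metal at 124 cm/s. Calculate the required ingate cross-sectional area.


Formula: A_ingate = Q / v  (continuity equation)
A = 147 cm^3/s / 124 cm/s = 1.1855 cm^2


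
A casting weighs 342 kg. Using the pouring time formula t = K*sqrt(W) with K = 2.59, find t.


Formula: t = K * sqrt(W)
sqrt(W) = sqrt(342) = 18.49324
t = 2.59 * 18.49324 = 47.8975 s


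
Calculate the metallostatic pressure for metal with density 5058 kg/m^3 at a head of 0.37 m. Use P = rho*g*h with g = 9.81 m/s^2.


Formula: P = rho * g * h
rho * g = 5058 * 9.81 = 49618.98 N/m^3
P = 49618.98 * 0.37 = 18359.0226 Pa

Answer: 18359.0226 Pa


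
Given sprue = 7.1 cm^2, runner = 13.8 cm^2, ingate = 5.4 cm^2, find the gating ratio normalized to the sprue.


Sprue:Runner:Ingate = 1 : 13.8/7.1 : 5.4/7.1 = 1:1.94:0.76

1:1.94:0.76


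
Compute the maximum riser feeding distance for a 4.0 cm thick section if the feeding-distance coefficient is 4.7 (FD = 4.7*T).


Formula: FD = 4.7 * T  (riser feeding-distance rule)
FD = 4.7 * 4.0 cm = 18.8000 cm

Final answer: 18.8000 cm


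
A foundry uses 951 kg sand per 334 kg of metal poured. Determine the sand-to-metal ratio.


Formula: Sand-to-Metal Ratio = W_sand / W_metal
Ratio = 951 kg / 334 kg = 2.8473

2.8473


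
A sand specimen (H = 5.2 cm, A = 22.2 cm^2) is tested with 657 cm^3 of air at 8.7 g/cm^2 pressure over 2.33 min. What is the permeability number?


Formula: Permeability Number P = (V * H) / (p * A * t)
Numerator: V * H = 657 * 5.2 = 3416.4
Denominator: p * A * t = 8.7 * 22.2 * 2.33 = 450.0162
P = 3416.4 / 450.0162 = 7.5917


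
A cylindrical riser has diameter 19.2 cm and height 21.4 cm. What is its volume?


Formula: V = pi * (D/2)^2 * H  (cylinder volume)
Radius = D/2 = 19.2/2 = 9.6 cm
V = pi * 9.6^2 * 21.4 = 6195.9244 cm^3

Final answer: 6195.9244 cm^3


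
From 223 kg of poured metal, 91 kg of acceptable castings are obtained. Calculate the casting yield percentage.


Formula: Casting Yield = (W_good / W_total) * 100
Yield = (91 kg / 223 kg) * 100 = 40.8072%

Answer: 40.8072%


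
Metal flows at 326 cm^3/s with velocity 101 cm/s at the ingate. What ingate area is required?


Formula: A_ingate = Q / v  (continuity equation)
A = 326 cm^3/s / 101 cm/s = 3.2277 cm^2

Answer: 3.2277 cm^2


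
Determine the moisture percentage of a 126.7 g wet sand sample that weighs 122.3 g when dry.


Formula: MC = (W_wet - W_dry) / W_wet * 100
Water mass = 126.7 - 122.3 = 4.4 g
MC = 4.4 / 126.7 * 100 = 3.4728%

3.4728%


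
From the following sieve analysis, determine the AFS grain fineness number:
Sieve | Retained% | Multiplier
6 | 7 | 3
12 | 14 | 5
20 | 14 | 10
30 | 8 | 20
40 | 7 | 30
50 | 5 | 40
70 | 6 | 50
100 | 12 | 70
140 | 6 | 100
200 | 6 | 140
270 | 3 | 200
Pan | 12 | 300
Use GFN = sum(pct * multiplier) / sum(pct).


Formula: GFN = sum(pct * multiplier) / sum(pct)
sum(pct * multiplier) = 7581
sum(pct) = 100
GFN = 7581 / 100 = 75.81

Final answer: 75.81


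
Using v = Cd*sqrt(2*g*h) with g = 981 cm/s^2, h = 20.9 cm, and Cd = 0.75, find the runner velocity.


Formula: v = Cd * sqrt(2 * g * h)  (Torricelli with discharge coefficient)
2*g*h = 2 * 981 * 20.9 = 41005.8 cm^2/s^2
sqrt(41005.8) = 202.49889 cm/s
v = 0.75 * 202.49889 = 151.8742 cm/s

151.8742 cm/s


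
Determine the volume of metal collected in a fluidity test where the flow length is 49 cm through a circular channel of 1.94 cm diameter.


Formula: V = pi * (d/2)^2 * L  (cylinder volume)
Radius = 1.94/2 = 0.97 cm
V = pi * 0.97^2 * 49 = 144.8403 cm^3


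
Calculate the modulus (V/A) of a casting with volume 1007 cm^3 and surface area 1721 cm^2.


Formula: Casting Modulus M = V / A
M = 1007 cm^3 / 1721 cm^2 = 0.5851 cm

0.5851 cm


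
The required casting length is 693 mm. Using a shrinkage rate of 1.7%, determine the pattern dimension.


Formula: L_pattern = L_casting * (1 + shrinkage_rate/100)
Shrinkage factor = 1 + 1.7/100 = 1.017
L_pattern = 693 mm * 1.017 = 704.7810 mm

Answer: 704.7810 mm


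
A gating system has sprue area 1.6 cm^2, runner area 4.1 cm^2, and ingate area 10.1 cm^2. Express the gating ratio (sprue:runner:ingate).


Sprue:Runner:Ingate = 1 : 4.1/1.6 : 10.1/1.6 = 1:2.56:6.31

Final answer: 1:2.56:6.31


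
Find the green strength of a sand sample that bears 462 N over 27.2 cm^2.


Formula: Compressive Strength = Force / Area
Strength = 462 N / 27.2 cm^2 = 16.9853 N/cm^2

Answer: 16.9853 N/cm^2


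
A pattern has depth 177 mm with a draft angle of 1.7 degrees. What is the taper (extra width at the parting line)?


Formula: taper = depth * tan(draft_angle)
tan(1.7 deg) = 0.0296793
taper = 177 mm * 0.0296793 = 5.2532 mm

Final answer: 5.2532 mm
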